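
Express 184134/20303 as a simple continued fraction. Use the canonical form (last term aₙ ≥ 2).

[9; 14, 2, 3, 14, 14]

184134 = 9*20303 + 1407
20303 = 14*1407 + 605
1407 = 2*605 + 197
605 = 3*197 + 14
197 = 14*14 + 1
14 = 14*1 + 0  (stop)
So 184134/20303 = [9; 14, 2, 3, 14, 14].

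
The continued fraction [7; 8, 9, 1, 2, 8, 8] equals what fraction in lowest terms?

113426/15923

Using pₖ = aₖpₖ₋₁ + pₖ₋₂ and qₖ = aₖqₖ₋₁ + qₖ₋₂:
  k=0: a=7, p=7, q=1
  k=1: a=8, p=57, q=8
  k=2: a=9, p=520, q=73
  k=3: a=1, p=577, q=81
  k=4: a=2, p=1674, q=235
  k=5: a=8, p=13969, q=1961
  k=6: a=8, p=113426, q=15923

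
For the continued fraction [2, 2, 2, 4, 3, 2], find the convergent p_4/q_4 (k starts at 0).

171/71

Using pₖ = aₖpₖ₋₁ + pₖ₋₂, qₖ = aₖqₖ₋₁ + qₖ₋₂ (with p₋₁=1, p₋₂=0, q₋₁=0, q₋₂=1):
  k=0: a=2, p=2, q=1
  k=1: a=2, p=5, q=2
  k=2: a=2, p=12, q=5
  k=3: a=4, p=53, q=22
  k=4: a=3, p=171, q=71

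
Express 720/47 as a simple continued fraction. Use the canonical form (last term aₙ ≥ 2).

720 = 15·47 + 15
47 = 3·15 + 2
15 = 7·2 + 1
2 = 2·1 + 0  (stop)
So 720/47 = [15; 3, 7, 2].

[15; 3, 7, 2]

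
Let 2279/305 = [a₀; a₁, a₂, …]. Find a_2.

8

2279 = 7·305 + 144   →  a_0 = 7
305 = 2·144 + 17   →  a_1 = 2
144 = 8·17 + 8   →  a_2 = 8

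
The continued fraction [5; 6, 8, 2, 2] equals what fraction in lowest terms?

Fold from the inside: start with 2/1.
  2 + 1/2 = 5/2
  8 + 2/5 = 42/5
  6 + 5/42 = 257/42
  5 + 42/257 = 1327/257

1327/257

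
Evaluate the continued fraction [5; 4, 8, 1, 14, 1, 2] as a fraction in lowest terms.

9055/1727

Fold from the inside: start with 2/1.
  1 + 1/2 = 3/2
  14 + 2/3 = 44/3
  1 + 3/44 = 47/44
  8 + 44/47 = 420/47
  4 + 47/420 = 1727/420
  5 + 420/1727 = 9055/1727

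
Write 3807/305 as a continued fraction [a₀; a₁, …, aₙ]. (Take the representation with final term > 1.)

3807 = 12*305 + 147
305 = 2*147 + 11
147 = 13*11 + 4
11 = 2*4 + 3
4 = 1*3 + 1
3 = 3*1 + 0  (stop)
So 3807/305 = [12; 2, 13, 2, 1, 3].

[12; 2, 13, 2, 1, 3]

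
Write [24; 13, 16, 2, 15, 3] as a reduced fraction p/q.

Using pₖ = aₖpₖ₋₁ + pₖ₋₂ and qₖ = aₖqₖ₋₁ + qₖ₋₂:
  k=0: a=24, p=24, q=1
  k=1: a=13, p=313, q=13
  k=2: a=16, p=5032, q=209
  k=3: a=2, p=10377, q=431
  k=4: a=15, p=160687, q=6674
  k=5: a=3, p=492438, q=20453

492438/20453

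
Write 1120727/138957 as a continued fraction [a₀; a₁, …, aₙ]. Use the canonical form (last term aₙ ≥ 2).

1120727 = 8×138957 + 9071
138957 = 15×9071 + 2892
9071 = 3×2892 + 395
2892 = 7×395 + 127
395 = 3×127 + 14
127 = 9×14 + 1
14 = 14×1 + 0  (stop)
So 1120727/138957 = [8; 15, 3, 7, 3, 9, 14].

[8; 15, 3, 7, 3, 9, 14]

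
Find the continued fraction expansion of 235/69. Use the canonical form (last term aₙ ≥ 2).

235 = 3*69 + 28
69 = 2*28 + 13
28 = 2*13 + 2
13 = 6*2 + 1
2 = 2*1 + 0  (stop)
So 235/69 = [3; 2, 2, 6, 2].

[3; 2, 2, 6, 2]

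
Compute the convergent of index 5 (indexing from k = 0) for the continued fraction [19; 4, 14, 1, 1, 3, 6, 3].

7987/415

Using pₖ = aₖpₖ₋₁ + pₖ₋₂, qₖ = aₖqₖ₋₁ + qₖ₋₂ (with p₋₁=1, p₋₂=0, q₋₁=0, q₋₂=1):
  k=0: a=19, p=19, q=1
  k=1: a=4, p=77, q=4
  k=2: a=14, p=1097, q=57
  k=3: a=1, p=1174, q=61
  k=4: a=1, p=2271, q=118
  k=5: a=3, p=7987, q=415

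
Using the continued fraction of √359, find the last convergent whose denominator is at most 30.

√359 = [18; 1, 17, 1, 36, …] (period length 4).
Convergents:
  p_0/q_0 = 18/1
  p_1/q_1 = 19/1
  p_2/q_2 = 341/18
  p_3/q_3 = 360/19
  p_4/q_4 = 13301/702
q_3 = 19 ≤ 30 < 702 = q_4, so the answer is 360/19.

360/19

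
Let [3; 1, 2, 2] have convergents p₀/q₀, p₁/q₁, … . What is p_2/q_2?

Using pₖ = aₖpₖ₋₁ + pₖ₋₂, qₖ = aₖqₖ₋₁ + qₖ₋₂ (with p₋₁=1, p₋₂=0, q₋₁=0, q₋₂=1):
  k=0: a=3, p=3, q=1
  k=1: a=1, p=4, q=1
  k=2: a=2, p=11, q=3

11/3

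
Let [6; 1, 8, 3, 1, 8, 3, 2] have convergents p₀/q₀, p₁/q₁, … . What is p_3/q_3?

Using pₖ = aₖpₖ₋₁ + pₖ₋₂, qₖ = aₖqₖ₋₁ + qₖ₋₂ (with p₋₁=1, p₋₂=0, q₋₁=0, q₋₂=1):
  k=0: a=6, p=6, q=1
  k=1: a=1, p=7, q=1
  k=2: a=8, p=62, q=9
  k=3: a=3, p=193, q=28

193/28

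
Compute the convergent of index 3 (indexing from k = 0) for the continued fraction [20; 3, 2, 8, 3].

Using pₖ = aₖpₖ₋₁ + pₖ₋₂, qₖ = aₖqₖ₋₁ + qₖ₋₂ (with p₋₁=1, p₋₂=0, q₋₁=0, q₋₂=1):
  k=0: a=20, p=20, q=1
  k=1: a=3, p=61, q=3
  k=2: a=2, p=142, q=7
  k=3: a=8, p=1197, q=59

1197/59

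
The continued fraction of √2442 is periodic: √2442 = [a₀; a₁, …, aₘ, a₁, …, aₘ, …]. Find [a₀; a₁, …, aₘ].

a₀ = ⌊√2442⌋ = 49.
With m₀=0, d₀=1 and mₖ₊₁ = dₖaₖ − mₖ, dₖ₊₁ = (n − mₖ₊₁²)/dₖ, aₖ₊₁ = ⌊(a₀+mₖ₊₁)/dₖ₊₁⌋:
  k=1: m=49, d=41, a=2
  k=2: m=33, d=33, a=2
  k=3: m=33, d=41, a=2
  k=4: m=49, d=1, a=98
d=1 and a=2a₀=98 at k=4, so the next step gives (m, d) = (49, 41) again — its k=1 value — and the period has length 4.

[49; 2, 2, 2, 98]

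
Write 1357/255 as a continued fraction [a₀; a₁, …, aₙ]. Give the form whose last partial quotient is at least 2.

1357 = 5·255 + 82
255 = 3·82 + 9
82 = 9·9 + 1
9 = 9·1 + 0  (stop)
So 1357/255 = [5; 3, 9, 9].

[5; 3, 9, 9]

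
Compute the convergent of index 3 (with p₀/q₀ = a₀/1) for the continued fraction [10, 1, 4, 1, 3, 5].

Using pₖ = aₖpₖ₋₁ + pₖ₋₂, qₖ = aₖqₖ₋₁ + qₖ₋₂ (with p₋₁=1, p₋₂=0, q₋₁=0, q₋₂=1):
  k=0: a=10, p=10, q=1
  k=1: a=1, p=11, q=1
  k=2: a=4, p=54, q=5
  k=3: a=1, p=65, q=6

65/6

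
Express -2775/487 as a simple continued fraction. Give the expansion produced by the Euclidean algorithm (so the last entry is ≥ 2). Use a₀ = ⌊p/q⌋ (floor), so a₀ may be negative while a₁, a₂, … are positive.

-2775 = -6×487 + 147
487 = 3×147 + 46
147 = 3×46 + 9
46 = 5×9 + 1
9 = 9×1 + 0  (stop)
So -2775/487 = [-6; 3, 3, 5, 9].

[-6; 3, 3, 5, 9]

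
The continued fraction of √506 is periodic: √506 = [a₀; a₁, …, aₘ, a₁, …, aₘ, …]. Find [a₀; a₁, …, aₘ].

[22; 2, 44]

a₀ = ⌊√506⌋ = 22.
With m₀=0, d₀=1 and mₖ₊₁ = dₖaₖ − mₖ, dₖ₊₁ = (n − mₖ₊₁²)/dₖ, aₖ₊₁ = ⌊(a₀+mₖ₊₁)/dₖ₊₁⌋:
  k=1: m=22, d=22, a=2
  k=2: m=22, d=1, a=44
d=1 and a=2a₀=44 at k=2, so the next step gives (m, d) = (22, 22) again — its k=1 value — and the period has length 2.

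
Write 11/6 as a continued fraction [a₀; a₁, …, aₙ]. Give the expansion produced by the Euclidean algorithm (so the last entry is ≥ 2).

11 = 1*6 + 5
6 = 1*5 + 1
5 = 5*1 + 0  (stop)
So 11/6 = [1; 1, 5].

[1; 1, 5]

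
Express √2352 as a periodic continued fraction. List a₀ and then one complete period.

[48; 2, 96]

a₀ = ⌊√2352⌋ = 48.
With m₀=0, d₀=1 and mₖ₊₁ = dₖaₖ − mₖ, dₖ₊₁ = (n − mₖ₊₁²)/dₖ, aₖ₊₁ = ⌊(a₀+mₖ₊₁)/dₖ₊₁⌋:
  k=1: m=48, d=48, a=2
  k=2: m=48, d=1, a=96
d=1 and a=2a₀=96 at k=2, so the next step gives (m, d) = (48, 48) again — its k=1 value — and the period has length 2.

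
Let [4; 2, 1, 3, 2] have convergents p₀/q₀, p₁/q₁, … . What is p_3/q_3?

Using pₖ = aₖpₖ₋₁ + pₖ₋₂, qₖ = aₖqₖ₋₁ + qₖ₋₂ (with p₋₁=1, p₋₂=0, q₋₁=0, q₋₂=1):
  k=0: a=4, p=4, q=1
  k=1: a=2, p=9, q=2
  k=2: a=1, p=13, q=3
  k=3: a=3, p=48, q=11

48/11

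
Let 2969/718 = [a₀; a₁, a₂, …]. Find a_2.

2969 = 4·718 + 97   →  a_0 = 4
718 = 7·97 + 39   →  a_1 = 7
97 = 2·39 + 19   →  a_2 = 2

2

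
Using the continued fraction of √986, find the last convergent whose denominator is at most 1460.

19751/629

√986 = [31; 2, 2, 62, …] (period length 3).
Convergents:
  p_0/q_0 = 31/1
  p_1/q_1 = 63/2
  p_2/q_2 = 157/5
  p_3/q_3 = 9797/312
  p_4/q_4 = 19751/629
  p_5/q_5 = 49299/1570
q_4 = 629 ≤ 1460 < 1570 = q_5, so the answer is 19751/629.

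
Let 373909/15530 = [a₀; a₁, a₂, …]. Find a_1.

13

373909 = 24·15530 + 1189   →  a_0 = 24
15530 = 13·1189 + 73   →  a_1 = 13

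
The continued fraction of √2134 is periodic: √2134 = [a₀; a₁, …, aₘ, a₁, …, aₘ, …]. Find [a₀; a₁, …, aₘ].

a₀ = ⌊√2134⌋ = 46.
With m₀=0, d₀=1 and mₖ₊₁ = dₖaₖ − mₖ, dₖ₊₁ = (n − mₖ₊₁²)/dₖ, aₖ₊₁ = ⌊(a₀+mₖ₊₁)/dₖ₊₁⌋:
  k=1: m=46, d=18, a=5
  k=2: m=44, d=11, a=8
  k=3: m=44, d=18, a=5
  k=4: m=46, d=1, a=92
d=1 and a=2a₀=92 at k=4, so the next step gives (m, d) = (46, 18) again — its k=1 value — and the period has length 4.

[46; 5, 8, 5, 92]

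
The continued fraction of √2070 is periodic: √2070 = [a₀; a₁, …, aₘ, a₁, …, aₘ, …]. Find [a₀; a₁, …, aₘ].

a₀ = ⌊√2070⌋ = 45.
With m₀=0, d₀=1 and mₖ₊₁ = dₖaₖ − mₖ, dₖ₊₁ = (n − mₖ₊₁²)/dₖ, aₖ₊₁ = ⌊(a₀+mₖ₊₁)/dₖ₊₁⌋:
  k=1: m=45, d=45, a=2
  k=2: m=45, d=1, a=90
d=1 and a=2a₀=90 at k=2, so the next step gives (m, d) = (45, 45) again — its k=1 value — and the period has length 2.

[45; 2, 90]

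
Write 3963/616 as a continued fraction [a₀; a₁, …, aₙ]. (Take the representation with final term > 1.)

[6; 2, 3, 3, 1, 9, 2]

3963 = 6*616 + 267
616 = 2*267 + 82
267 = 3*82 + 21
82 = 3*21 + 19
21 = 1*19 + 2
19 = 9*2 + 1
2 = 2*1 + 0  (stop)
So 3963/616 = [6; 2, 3, 3, 1, 9, 2].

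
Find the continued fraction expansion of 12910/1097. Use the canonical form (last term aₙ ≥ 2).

12910 = 11*1097 + 843
1097 = 1*843 + 254
843 = 3*254 + 81
254 = 3*81 + 11
81 = 7*11 + 4
11 = 2*4 + 3
4 = 1*3 + 1
3 = 3*1 + 0  (stop)
So 12910/1097 = [11; 1, 3, 3, 7, 2, 1, 3].

[11; 1, 3, 3, 7, 2, 1, 3]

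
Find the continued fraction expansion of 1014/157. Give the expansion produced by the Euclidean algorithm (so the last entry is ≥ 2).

[6; 2, 5, 1, 1, 6]

1014 = 6·157 + 72
157 = 2·72 + 13
72 = 5·13 + 7
13 = 1·7 + 6
7 = 1·6 + 1
6 = 6·1 + 0  (stop)
So 1014/157 = [6; 2, 5, 1, 1, 6].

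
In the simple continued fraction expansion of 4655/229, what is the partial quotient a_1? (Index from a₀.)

3

4655 = 20·229 + 75   →  a_0 = 20
229 = 3·75 + 4   →  a_1 = 3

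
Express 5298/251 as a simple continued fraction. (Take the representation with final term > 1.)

[21; 9, 3, 2, 1, 2]

5298 = 21×251 + 27
251 = 9×27 + 8
27 = 3×8 + 3
8 = 2×3 + 2
3 = 1×2 + 1
2 = 2×1 + 0  (stop)
So 5298/251 = [21; 9, 3, 2, 1, 2].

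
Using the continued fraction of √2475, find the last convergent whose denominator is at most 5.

199/4

√2475 = [49; 1, 2, 1, 98, …] (period length 4).
Convergents:
  p_0/q_0 = 49/1
  p_1/q_1 = 50/1
  p_2/q_2 = 149/3
  p_3/q_3 = 199/4
  p_4/q_4 = 19651/395
q_3 = 4 ≤ 5 < 395 = q_4, so the answer is 199/4.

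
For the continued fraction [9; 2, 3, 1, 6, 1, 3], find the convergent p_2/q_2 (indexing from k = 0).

Using pₖ = aₖpₖ₋₁ + pₖ₋₂, qₖ = aₖqₖ₋₁ + qₖ₋₂ (with p₋₁=1, p₋₂=0, q₋₁=0, q₋₂=1):
  k=0: a=9, p=9, q=1
  k=1: a=2, p=19, q=2
  k=2: a=3, p=66, q=7

66/7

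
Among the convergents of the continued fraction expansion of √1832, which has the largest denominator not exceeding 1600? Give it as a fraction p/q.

√1832 = [42; 1, 4, 21, 4, 1, 84, …] (period length 6).
Convergents:
  p_0/q_0 = 42/1
  p_1/q_1 = 43/1
  p_2/q_2 = 214/5
  p_3/q_3 = 4537/106
  p_4/q_4 = 18362/429
  p_5/q_5 = 22899/535
  p_6/q_6 = 1941878/45369
q_5 = 535 ≤ 1600 < 45369 = q_6, so the answer is 22899/535.

22899/535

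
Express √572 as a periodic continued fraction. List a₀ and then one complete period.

a₀ = ⌊√572⌋ = 23.
With m₀=0, d₀=1 and mₖ₊₁ = dₖaₖ − mₖ, dₖ₊₁ = (n − mₖ₊₁²)/dₖ, aₖ₊₁ = ⌊(a₀+mₖ₊₁)/dₖ₊₁⌋:
  k=1: m=23, d=43, a=1
  k=2: m=20, d=4, a=10
  k=3: m=20, d=43, a=1
  k=4: m=23, d=1, a=46
d=1 and a=2a₀=46 at k=4, so the next step gives (m, d) = (23, 43) again — its k=1 value — and the period has length 4.

[23; 1, 10, 1, 46]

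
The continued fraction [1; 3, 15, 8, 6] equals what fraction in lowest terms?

Fold from the inside: start with 6/1.
  8 + 1/6 = 49/6
  15 + 6/49 = 741/49
  3 + 49/741 = 2272/741
  1 + 741/2272 = 3013/2272

3013/2272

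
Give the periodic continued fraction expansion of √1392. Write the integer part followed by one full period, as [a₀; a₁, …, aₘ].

a₀ = ⌊√1392⌋ = 37.
With m₀=0, d₀=1 and mₖ₊₁ = dₖaₖ − mₖ, dₖ₊₁ = (n − mₖ₊₁²)/dₖ, aₖ₊₁ = ⌊(a₀+mₖ₊₁)/dₖ₊₁⌋:
  k=1: m=37, d=23, a=3
  k=2: m=32, d=16, a=4
  k=3: m=32, d=23, a=3
  k=4: m=37, d=1, a=74
d=1 and a=2a₀=74 at k=4, so the next step gives (m, d) = (37, 23) again — its k=1 value — and the period has length 4.

[37; 3, 4, 3, 74]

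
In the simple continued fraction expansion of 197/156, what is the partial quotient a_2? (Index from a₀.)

197 = 1·156 + 41   →  a_0 = 1
156 = 3·41 + 33   →  a_1 = 3
41 = 1·33 + 8   →  a_2 = 1

1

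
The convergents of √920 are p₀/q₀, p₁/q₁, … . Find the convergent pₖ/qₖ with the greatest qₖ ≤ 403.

5490/181

√920 = [30; 3, 60, …] (period length 2).
Convergents:
  p_0/q_0 = 30/1
  p_1/q_1 = 91/3
  p_2/q_2 = 5490/181
  p_3/q_3 = 16561/546
q_2 = 181 ≤ 403 < 546 = q_3, so the answer is 5490/181.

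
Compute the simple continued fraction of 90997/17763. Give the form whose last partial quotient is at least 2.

90997 = 5×17763 + 2182
17763 = 8×2182 + 307
2182 = 7×307 + 33
307 = 9×33 + 10
33 = 3×10 + 3
10 = 3×3 + 1
3 = 3×1 + 0  (stop)
So 90997/17763 = [5; 8, 7, 9, 3, 3, 3].

[5; 8, 7, 9, 3, 3, 3]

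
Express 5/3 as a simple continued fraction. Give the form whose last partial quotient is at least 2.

5 = 1×3 + 2
3 = 1×2 + 1
2 = 2×1 + 0  (stop)
So 5/3 = [1; 1, 2].

[1; 1, 2]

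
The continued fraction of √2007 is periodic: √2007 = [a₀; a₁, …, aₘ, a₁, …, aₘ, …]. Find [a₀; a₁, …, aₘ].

a₀ = ⌊√2007⌋ = 44.
With m₀=0, d₀=1 and mₖ₊₁ = dₖaₖ − mₖ, dₖ₊₁ = (n − mₖ₊₁²)/dₖ, aₖ₊₁ = ⌊(a₀+mₖ₊₁)/dₖ₊₁⌋:
  k=1: m=44, d=71, a=1
  k=2: m=27, d=18, a=3
  k=3: m=27, d=71, a=1
  k=4: m=44, d=1, a=88
d=1 and a=2a₀=88 at k=4, so the next step gives (m, d) = (44, 71) again — its k=1 value — and the period has length 4.

[44; 1, 3, 1, 88]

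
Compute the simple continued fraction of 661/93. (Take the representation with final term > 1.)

661 = 7×93 + 10
93 = 9×10 + 3
10 = 3×3 + 1
3 = 3×1 + 0  (stop)
So 661/93 = [7; 9, 3, 3].

[7; 9, 3, 3]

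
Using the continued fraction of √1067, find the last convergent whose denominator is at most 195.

√1067 = [32; 1, 1, 1, 64, …] (period length 4).
Convergents:
  p_0/q_0 = 32/1
  p_1/q_1 = 33/1
  p_2/q_2 = 65/2
  p_3/q_3 = 98/3
  p_4/q_4 = 6337/194
  p_5/q_5 = 6435/197
q_4 = 194 ≤ 195 < 197 = q_5, so the answer is 6337/194.

6337/194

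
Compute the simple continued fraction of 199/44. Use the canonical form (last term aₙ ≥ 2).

[4; 1, 1, 10, 2]

199 = 4*44 + 23
44 = 1*23 + 21
23 = 1*21 + 2
21 = 10*2 + 1
2 = 2*1 + 0  (stop)
So 199/44 = [4; 1, 1, 10, 2].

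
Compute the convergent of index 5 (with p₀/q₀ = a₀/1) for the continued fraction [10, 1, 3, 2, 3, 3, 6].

Using pₖ = aₖpₖ₋₁ + pₖ₋₂, qₖ = aₖqₖ₋₁ + qₖ₋₂ (with p₋₁=1, p₋₂=0, q₋₁=0, q₋₂=1):
  k=0: a=10, p=10, q=1
  k=1: a=1, p=11, q=1
  k=2: a=3, p=43, q=4
  k=3: a=2, p=97, q=9
  k=4: a=3, p=334, q=31
  k=5: a=3, p=1099, q=102

1099/102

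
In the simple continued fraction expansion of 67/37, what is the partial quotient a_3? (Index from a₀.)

67 = 1·37 + 30   →  a_0 = 1
37 = 1·30 + 7   →  a_1 = 1
30 = 4·7 + 2   →  a_2 = 4
7 = 3·2 + 1   →  a_3 = 3

3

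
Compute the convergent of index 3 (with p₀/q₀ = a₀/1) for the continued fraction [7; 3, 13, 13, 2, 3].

Using pₖ = aₖpₖ₋₁ + pₖ₋₂, qₖ = aₖqₖ₋₁ + qₖ₋₂ (with p₋₁=1, p₋₂=0, q₋₁=0, q₋₂=1):
  k=0: a=7, p=7, q=1
  k=1: a=3, p=22, q=3
  k=2: a=13, p=293, q=40
  k=3: a=13, p=3831, q=523

3831/523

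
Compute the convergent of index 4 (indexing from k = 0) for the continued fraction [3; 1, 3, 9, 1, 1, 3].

154/41

Using pₖ = aₖpₖ₋₁ + pₖ₋₂, qₖ = aₖqₖ₋₁ + qₖ₋₂ (with p₋₁=1, p₋₂=0, q₋₁=0, q₋₂=1):
  k=0: a=3, p=3, q=1
  k=1: a=1, p=4, q=1
  k=2: a=3, p=15, q=4
  k=3: a=9, p=139, q=37
  k=4: a=1, p=154, q=41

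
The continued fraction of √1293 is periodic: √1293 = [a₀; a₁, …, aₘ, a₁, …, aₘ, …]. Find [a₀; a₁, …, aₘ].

[35; 1, 22, 1, 70]

a₀ = ⌊√1293⌋ = 35.
With m₀=0, d₀=1 and mₖ₊₁ = dₖaₖ − mₖ, dₖ₊₁ = (n − mₖ₊₁²)/dₖ, aₖ₊₁ = ⌊(a₀+mₖ₊₁)/dₖ₊₁⌋:
  k=1: m=35, d=68, a=1
  k=2: m=33, d=3, a=22
  k=3: m=33, d=68, a=1
  k=4: m=35, d=1, a=70
d=1 and a=2a₀=70 at k=4, so the next step gives (m, d) = (35, 68) again — its k=1 value — and the period has length 4.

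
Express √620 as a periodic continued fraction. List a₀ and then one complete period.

a₀ = ⌊√620⌋ = 24.
With m₀=0, d₀=1 and mₖ₊₁ = dₖaₖ − mₖ, dₖ₊₁ = (n − mₖ₊₁²)/dₖ, aₖ₊₁ = ⌊(a₀+mₖ₊₁)/dₖ₊₁⌋:
  k=1: m=24, d=44, a=1
  k=2: m=20, d=5, a=8
  k=3: m=20, d=44, a=1
  k=4: m=24, d=1, a=48
d=1 and a=2a₀=48 at k=4, so the next step gives (m, d) = (24, 44) again — its k=1 value — and the period has length 4.

[24; 1, 8, 1, 48]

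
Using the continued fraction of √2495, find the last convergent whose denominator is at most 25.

√2495 = [49; 1, 18, 1, 98, …] (period length 4).
Convergents:
  p_0/q_0 = 49/1
  p_1/q_1 = 50/1
  p_2/q_2 = 949/19
  p_3/q_3 = 999/20
  p_4/q_4 = 98851/1979
q_3 = 20 ≤ 25 < 1979 = q_4, so the answer is 999/20.

999/20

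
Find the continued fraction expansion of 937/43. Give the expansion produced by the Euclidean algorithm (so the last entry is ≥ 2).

937 = 21×43 + 34
43 = 1×34 + 9
34 = 3×9 + 7
9 = 1×7 + 2
7 = 3×2 + 1
2 = 2×1 + 0  (stop)
So 937/43 = [21; 1, 3, 1, 3, 2].

[21; 1, 3, 1, 3, 2]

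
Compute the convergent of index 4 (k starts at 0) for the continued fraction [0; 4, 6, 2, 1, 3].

Using pₖ = aₖpₖ₋₁ + pₖ₋₂, qₖ = aₖqₖ₋₁ + qₖ₋₂ (with p₋₁=1, p₋₂=0, q₋₁=0, q₋₂=1):
  k=0: a=0, p=0, q=1
  k=1: a=4, p=1, q=4
  k=2: a=6, p=6, q=25
  k=3: a=2, p=13, q=54
  k=4: a=1, p=19, q=79

19/79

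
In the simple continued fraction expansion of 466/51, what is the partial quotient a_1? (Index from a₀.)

7

466 = 9·51 + 7   →  a_0 = 9
51 = 7·7 + 2   →  a_1 = 7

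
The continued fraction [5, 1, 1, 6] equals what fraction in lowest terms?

Fold from the inside: start with 6/1.
  1 + 1/6 = 7/6
  1 + 6/7 = 13/7
  5 + 7/13 = 72/13

72/13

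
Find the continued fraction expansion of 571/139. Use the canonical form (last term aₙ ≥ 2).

571 = 4×139 + 15
139 = 9×15 + 4
15 = 3×4 + 3
4 = 1×3 + 1
3 = 3×1 + 0  (stop)
So 571/139 = [4; 9, 3, 1, 3].

[4; 9, 3, 1, 3]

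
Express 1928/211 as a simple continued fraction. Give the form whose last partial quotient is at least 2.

1928 = 9·211 + 29
211 = 7·29 + 8
29 = 3·8 + 5
8 = 1·5 + 3
5 = 1·3 + 2
3 = 1·2 + 1
2 = 2·1 + 0  (stop)
So 1928/211 = [9; 7, 3, 1, 1, 1, 2].

[9; 7, 3, 1, 1, 1, 2]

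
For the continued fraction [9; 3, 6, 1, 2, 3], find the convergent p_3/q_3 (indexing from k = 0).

205/22

Using pₖ = aₖpₖ₋₁ + pₖ₋₂, qₖ = aₖqₖ₋₁ + qₖ₋₂ (with p₋₁=1, p₋₂=0, q₋₁=0, q₋₂=1):
  k=0: a=9, p=9, q=1
  k=1: a=3, p=28, q=3
  k=2: a=6, p=177, q=19
  k=3: a=1, p=205, q=22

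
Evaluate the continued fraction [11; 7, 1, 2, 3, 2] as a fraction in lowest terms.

Using pₖ = aₖpₖ₋₁ + pₖ₋₂ and qₖ = aₖqₖ₋₁ + qₖ₋₂:
  k=0: a=11, p=11, q=1
  k=1: a=7, p=78, q=7
  k=2: a=1, p=89, q=8
  k=3: a=2, p=256, q=23
  k=4: a=3, p=857, q=77
  k=5: a=2, p=1970, q=177

1970/177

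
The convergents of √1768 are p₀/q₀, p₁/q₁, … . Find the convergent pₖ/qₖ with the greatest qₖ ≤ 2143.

√1768 = [42; 21, 84, …] (period length 2).
Convergents:
  p_0/q_0 = 42/1
  p_1/q_1 = 883/21
  p_2/q_2 = 74214/1765
  p_3/q_3 = 1559377/37086
q_2 = 1765 ≤ 2143 < 37086 = q_3, so the answer is 74214/1765.

74214/1765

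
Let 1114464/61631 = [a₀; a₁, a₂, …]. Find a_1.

12

1114464 = 18·61631 + 5106   →  a_0 = 18
61631 = 12·5106 + 359   →  a_1 = 12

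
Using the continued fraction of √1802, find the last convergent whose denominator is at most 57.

√1802 = [42; 2, 4, 2, 84, …] (period length 4).
Convergents:
  p_0/q_0 = 42/1
  p_1/q_1 = 85/2
  p_2/q_2 = 382/9
  p_3/q_3 = 849/20
  p_4/q_4 = 71698/1689
q_3 = 20 ≤ 57 < 1689 = q_4, so the answer is 849/20.

849/20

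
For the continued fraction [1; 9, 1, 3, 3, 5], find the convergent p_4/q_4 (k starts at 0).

140/127

Using pₖ = aₖpₖ₋₁ + pₖ₋₂, qₖ = aₖqₖ₋₁ + qₖ₋₂ (with p₋₁=1, p₋₂=0, q₋₁=0, q₋₂=1):
  k=0: a=1, p=1, q=1
  k=1: a=9, p=10, q=9
  k=2: a=1, p=11, q=10
  k=3: a=3, p=43, q=39
  k=4: a=3, p=140, q=127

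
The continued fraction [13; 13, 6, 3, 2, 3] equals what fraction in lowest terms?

Fold from the inside: start with 3/1.
  2 + 1/3 = 7/3
  3 + 3/7 = 24/7
  6 + 7/24 = 151/24
  13 + 24/151 = 1987/151
  13 + 151/1987 = 25982/1987

25982/1987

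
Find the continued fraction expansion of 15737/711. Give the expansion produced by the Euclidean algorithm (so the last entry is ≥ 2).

[22; 7, 2, 15, 3]

15737 = 22·711 + 95
711 = 7·95 + 46
95 = 2·46 + 3
46 = 15·3 + 1
3 = 3·1 + 0  (stop)
So 15737/711 = [22; 7, 2, 15, 3].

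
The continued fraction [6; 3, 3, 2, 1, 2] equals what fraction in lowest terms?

561/89

Fold from the inside: start with 2/1.
  1 + 1/2 = 3/2
  2 + 2/3 = 8/3
  3 + 3/8 = 27/8
  3 + 8/27 = 89/27
  6 + 27/89 = 561/89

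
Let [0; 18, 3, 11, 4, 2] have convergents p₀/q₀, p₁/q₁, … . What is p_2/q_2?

Using pₖ = aₖpₖ₋₁ + pₖ₋₂, qₖ = aₖqₖ₋₁ + qₖ₋₂ (with p₋₁=1, p₋₂=0, q₋₁=0, q₋₂=1):
  k=0: a=0, p=0, q=1
  k=1: a=18, p=1, q=18
  k=2: a=3, p=3, q=55

3/55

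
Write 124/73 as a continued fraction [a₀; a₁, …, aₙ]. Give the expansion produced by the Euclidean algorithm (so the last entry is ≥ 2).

124 = 1×73 + 51
73 = 1×51 + 22
51 = 2×22 + 7
22 = 3×7 + 1
7 = 7×1 + 0  (stop)
So 124/73 = [1; 1, 2, 3, 7].

[1; 1, 2, 3, 7]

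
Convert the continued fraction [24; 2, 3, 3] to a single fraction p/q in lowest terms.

Using pₖ = aₖpₖ₋₁ + pₖ₋₂ and qₖ = aₖqₖ₋₁ + qₖ₋₂:
  k=0: a=24, p=24, q=1
  k=1: a=2, p=49, q=2
  k=2: a=3, p=171, q=7
  k=3: a=3, p=562, q=23

562/23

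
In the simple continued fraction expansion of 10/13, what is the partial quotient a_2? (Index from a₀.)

3

10 = 0·13 + 10   →  a_0 = 0
13 = 1·10 + 3   →  a_1 = 1
10 = 3·3 + 1   →  a_2 = 3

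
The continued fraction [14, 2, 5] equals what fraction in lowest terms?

159/11

Using pₖ = aₖpₖ₋₁ + pₖ₋₂ and qₖ = aₖqₖ₋₁ + qₖ₋₂:
  k=0: a=14, p=14, q=1
  k=1: a=2, p=29, q=2
  k=2: a=5, p=159, q=11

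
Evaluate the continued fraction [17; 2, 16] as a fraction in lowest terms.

577/33

Fold from the inside: start with 16/1.
  2 + 1/16 = 33/16
  17 + 16/33 = 577/33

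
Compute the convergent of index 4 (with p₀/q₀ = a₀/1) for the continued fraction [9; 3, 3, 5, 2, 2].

1079/116

Using pₖ = aₖpₖ₋₁ + pₖ₋₂, qₖ = aₖqₖ₋₁ + qₖ₋₂ (with p₋₁=1, p₋₂=0, q₋₁=0, q₋₂=1):
  k=0: a=9, p=9, q=1
  k=1: a=3, p=28, q=3
  k=2: a=3, p=93, q=10
  k=3: a=5, p=493, q=53
  k=4: a=2, p=1079, q=116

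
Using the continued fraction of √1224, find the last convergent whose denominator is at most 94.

√1224 = [34; 1, 68, …] (period length 2).
Convergents:
  p_0/q_0 = 34/1
  p_1/q_1 = 35/1
  p_2/q_2 = 2414/69
  p_3/q_3 = 2449/70
  p_4/q_4 = 168946/4829
q_3 = 70 ≤ 94 < 4829 = q_4, so the answer is 2449/70.

2449/70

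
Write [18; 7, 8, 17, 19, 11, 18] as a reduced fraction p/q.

Fold from the inside: start with 18/1.
  11 + 1/18 = 199/18
  19 + 18/199 = 3799/199
  17 + 199/3799 = 64782/3799
  8 + 3799/64782 = 522055/64782
  7 + 64782/522055 = 3719167/522055
  18 + 522055/3719167 = 67467061/3719167

67467061/3719167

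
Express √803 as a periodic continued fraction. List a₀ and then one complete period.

[28; 2, 1, 27, 1, 2, 56]

a₀ = ⌊√803⌋ = 28.
With m₀=0, d₀=1 and mₖ₊₁ = dₖaₖ − mₖ, dₖ₊₁ = (n − mₖ₊₁²)/dₖ, aₖ₊₁ = ⌊(a₀+mₖ₊₁)/dₖ₊₁⌋:
  k=1: m=28, d=19, a=2
  k=2: m=10, d=37, a=1
  k=3: m=27, d=2, a=27
  k=4: m=27, d=37, a=1
  k=5: m=10, d=19, a=2
  k=6: m=28, d=1, a=56
d=1 and a=2a₀=56 at k=6, so the next step gives (m, d) = (28, 19) again — its k=1 value — and the period has length 6.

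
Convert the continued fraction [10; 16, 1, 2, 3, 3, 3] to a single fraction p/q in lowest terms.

18309/1820

Using pₖ = aₖpₖ₋₁ + pₖ₋₂ and qₖ = aₖqₖ₋₁ + qₖ₋₂:
  k=0: a=10, p=10, q=1
  k=1: a=16, p=161, q=16
  k=2: a=1, p=171, q=17
  k=3: a=2, p=503, q=50
  k=4: a=3, p=1680, q=167
  k=5: a=3, p=5543, q=551
  k=6: a=3, p=18309, q=1820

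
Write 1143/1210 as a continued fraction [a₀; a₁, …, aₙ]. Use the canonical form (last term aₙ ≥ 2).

1143 = 0×1210 + 1143
1210 = 1×1143 + 67
1143 = 17×67 + 4
67 = 16×4 + 3
4 = 1×3 + 1
3 = 3×1 + 0  (stop)
So 1143/1210 = [0; 1, 17, 16, 1, 3].

[0; 1, 17, 16, 1, 3]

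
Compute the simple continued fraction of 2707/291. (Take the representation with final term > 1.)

[9; 3, 3, 3, 1, 6]

2707 = 9×291 + 88
291 = 3×88 + 27
88 = 3×27 + 7
27 = 3×7 + 6
7 = 1×6 + 1
6 = 6×1 + 0  (stop)
So 2707/291 = [9; 3, 3, 3, 1, 6].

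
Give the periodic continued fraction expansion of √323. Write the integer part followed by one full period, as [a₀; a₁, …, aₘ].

a₀ = ⌊√323⌋ = 17.
With m₀=0, d₀=1 and mₖ₊₁ = dₖaₖ − mₖ, dₖ₊₁ = (n − mₖ₊₁²)/dₖ, aₖ₊₁ = ⌊(a₀+mₖ₊₁)/dₖ₊₁⌋:
  k=1: m=17, d=34, a=1
  k=2: m=17, d=1, a=34
d=1 and a=2a₀=34 at k=2, so the next step gives (m, d) = (17, 34) again — its k=1 value — and the period has length 2.

[17; 1, 34]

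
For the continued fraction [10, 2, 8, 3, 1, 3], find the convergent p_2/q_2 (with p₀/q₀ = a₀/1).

Using pₖ = aₖpₖ₋₁ + pₖ₋₂, qₖ = aₖqₖ₋₁ + qₖ₋₂ (with p₋₁=1, p₋₂=0, q₋₁=0, q₋₂=1):
  k=0: a=10, p=10, q=1
  k=1: a=2, p=21, q=2
  k=2: a=8, p=178, q=17

178/17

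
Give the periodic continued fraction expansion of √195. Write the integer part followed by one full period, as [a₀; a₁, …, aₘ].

a₀ = ⌊√195⌋ = 13.
With m₀=0, d₀=1 and mₖ₊₁ = dₖaₖ − mₖ, dₖ₊₁ = (n − mₖ₊₁²)/dₖ, aₖ₊₁ = ⌊(a₀+mₖ₊₁)/dₖ₊₁⌋:
  k=1: m=13, d=26, a=1
  k=2: m=13, d=1, a=26
d=1 and a=2a₀=26 at k=2, so the next step gives (m, d) = (13, 26) again — its k=1 value — and the period has length 2.

[13; 1, 26]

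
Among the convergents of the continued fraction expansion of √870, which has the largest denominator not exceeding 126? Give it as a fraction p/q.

√870 = [29; 2, 58, …] (period length 2).
Convergents:
  p_0/q_0 = 29/1
  p_1/q_1 = 59/2
  p_2/q_2 = 3451/117
  p_3/q_3 = 6961/236
q_2 = 117 ≤ 126 < 236 = q_3, so the answer is 3451/117.

3451/117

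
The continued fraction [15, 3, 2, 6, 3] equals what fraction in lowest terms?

Fold from the inside: start with 3/1.
  6 + 1/3 = 19/3
  2 + 3/19 = 41/19
  3 + 19/41 = 142/41
  15 + 41/142 = 2171/142

2171/142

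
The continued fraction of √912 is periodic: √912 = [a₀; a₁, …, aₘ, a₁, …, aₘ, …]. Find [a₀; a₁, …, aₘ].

[30; 5, 60]

a₀ = ⌊√912⌋ = 30.
With m₀=0, d₀=1 and mₖ₊₁ = dₖaₖ − mₖ, dₖ₊₁ = (n − mₖ₊₁²)/dₖ, aₖ₊₁ = ⌊(a₀+mₖ₊₁)/dₖ₊₁⌋:
  k=1: m=30, d=12, a=5
  k=2: m=30, d=1, a=60
d=1 and a=2a₀=60 at k=2, so the next step gives (m, d) = (30, 12) again — its k=1 value — and the period has length 2.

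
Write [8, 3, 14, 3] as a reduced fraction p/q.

1099/132

Using pₖ = aₖpₖ₋₁ + pₖ₋₂ and qₖ = aₖqₖ₋₁ + qₖ₋₂:
  k=0: a=8, p=8, q=1
  k=1: a=3, p=25, q=3
  k=2: a=14, p=358, q=43
  k=3: a=3, p=1099, q=132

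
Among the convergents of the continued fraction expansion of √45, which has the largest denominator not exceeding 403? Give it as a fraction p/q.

2207/329

√45 = [6; 1, 2, 2, 2, 1, 12, …] (period length 6).
Convergents:
  p_0/q_0 = 6/1
  p_1/q_1 = 7/1
  p_2/q_2 = 20/3
  p_3/q_3 = 47/7
  p_4/q_4 = 114/17
  p_5/q_5 = 161/24
  p_6/q_6 = 2046/305
  p_7/q_7 = 2207/329
  p_8/q_8 = 6460/963
q_7 = 329 ≤ 403 < 963 = q_8, so the answer is 2207/329.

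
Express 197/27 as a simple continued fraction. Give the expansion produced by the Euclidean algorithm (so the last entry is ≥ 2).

197 = 7×27 + 8
27 = 3×8 + 3
8 = 2×3 + 2
3 = 1×2 + 1
2 = 2×1 + 0  (stop)
So 197/27 = [7; 3, 2, 1, 2].

[7; 3, 2, 1, 2]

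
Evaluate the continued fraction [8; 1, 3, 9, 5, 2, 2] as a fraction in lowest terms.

Fold from the inside: start with 2/1.
  2 + 1/2 = 5/2
  5 + 2/5 = 27/5
  9 + 5/27 = 248/27
  3 + 27/248 = 771/248
  1 + 248/771 = 1019/771
  8 + 771/1019 = 8923/1019

8923/1019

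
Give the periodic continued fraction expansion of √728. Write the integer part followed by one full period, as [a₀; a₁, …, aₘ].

a₀ = ⌊√728⌋ = 26.
With m₀=0, d₀=1 and mₖ₊₁ = dₖaₖ − mₖ, dₖ₊₁ = (n − mₖ₊₁²)/dₖ, aₖ₊₁ = ⌊(a₀+mₖ₊₁)/dₖ₊₁⌋:
  k=1: m=26, d=52, a=1
  k=2: m=26, d=1, a=52
d=1 and a=2a₀=52 at k=2, so the next step gives (m, d) = (26, 52) again — its k=1 value — and the period has length 2.

[26; 1, 52]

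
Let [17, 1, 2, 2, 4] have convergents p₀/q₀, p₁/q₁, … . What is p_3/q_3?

Using pₖ = aₖpₖ₋₁ + pₖ₋₂, qₖ = aₖqₖ₋₁ + qₖ₋₂ (with p₋₁=1, p₋₂=0, q₋₁=0, q₋₂=1):
  k=0: a=17, p=17, q=1
  k=1: a=1, p=18, q=1
  k=2: a=2, p=53, q=3
  k=3: a=2, p=124, q=7

124/7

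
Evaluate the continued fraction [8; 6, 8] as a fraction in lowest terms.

400/49

Fold from the inside: start with 8/1.
  6 + 1/8 = 49/8
  8 + 8/49 = 400/49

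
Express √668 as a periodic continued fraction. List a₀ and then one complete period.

[25; 1, 5, 2, 12, 2, 5, 1, 50]

a₀ = ⌊√668⌋ = 25.
With m₀=0, d₀=1 and mₖ₊₁ = dₖaₖ − mₖ, dₖ₊₁ = (n − mₖ₊₁²)/dₖ, aₖ₊₁ = ⌊(a₀+mₖ₊₁)/dₖ₊₁⌋:
  k=1: m=25, d=43, a=1
  k=2: m=18, d=8, a=5
  k=3: m=22, d=23, a=2
  k=4: m=24, d=4, a=12
  k=5: m=24, d=23, a=2
  k=6: m=22, d=8, a=5
  k=7: m=18, d=43, a=1
  k=8: m=25, d=1, a=50
d=1 and a=2a₀=50 at k=8, so the next step gives (m, d) = (25, 43) again — its k=1 value — and the period has length 8.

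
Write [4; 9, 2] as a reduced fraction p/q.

Using pₖ = aₖpₖ₋₁ + pₖ₋₂ and qₖ = aₖqₖ₋₁ + qₖ₋₂:
  k=0: a=4, p=4, q=1
  k=1: a=9, p=37, q=9
  k=2: a=2, p=78, q=19

78/19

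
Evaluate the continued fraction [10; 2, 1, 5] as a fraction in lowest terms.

Fold from the inside: start with 5/1.
  1 + 1/5 = 6/5
  2 + 5/6 = 17/6
  10 + 6/17 = 176/17

176/17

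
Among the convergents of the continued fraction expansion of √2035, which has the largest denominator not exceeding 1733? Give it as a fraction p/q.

√2035 = [45; 9, 90, …] (period length 2).
Convergents:
  p_0/q_0 = 45/1
  p_1/q_1 = 406/9
  p_2/q_2 = 36585/811
  p_3/q_3 = 329671/7308
q_2 = 811 ≤ 1733 < 7308 = q_3, so the answer is 36585/811.

36585/811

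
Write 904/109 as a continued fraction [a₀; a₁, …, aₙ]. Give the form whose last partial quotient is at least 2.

[8; 3, 2, 2, 6]

904 = 8·109 + 32
109 = 3·32 + 13
32 = 2·13 + 6
13 = 2·6 + 1
6 = 6·1 + 0  (stop)
So 904/109 = [8; 3, 2, 2, 6].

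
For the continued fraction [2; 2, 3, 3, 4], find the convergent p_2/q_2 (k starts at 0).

Using pₖ = aₖpₖ₋₁ + pₖ₋₂, qₖ = aₖqₖ₋₁ + qₖ₋₂ (with p₋₁=1, p₋₂=0, q₋₁=0, q₋₂=1):
  k=0: a=2, p=2, q=1
  k=1: a=2, p=5, q=2
  k=2: a=3, p=17, q=7

17/7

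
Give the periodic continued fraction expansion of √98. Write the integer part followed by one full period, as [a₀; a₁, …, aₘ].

a₀ = ⌊√98⌋ = 9.
With m₀=0, d₀=1 and mₖ₊₁ = dₖaₖ − mₖ, dₖ₊₁ = (n − mₖ₊₁²)/dₖ, aₖ₊₁ = ⌊(a₀+mₖ₊₁)/dₖ₊₁⌋:
  k=1: m=9, d=17, a=1
  k=2: m=8, d=2, a=8
  k=3: m=8, d=17, a=1
  k=4: m=9, d=1, a=18
d=1 and a=2a₀=18 at k=4, so the next step gives (m, d) = (9, 17) again — its k=1 value — and the period has length 4.

[9; 1, 8, 1, 18]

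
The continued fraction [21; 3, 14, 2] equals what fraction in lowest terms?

Using pₖ = aₖpₖ₋₁ + pₖ₋₂ and qₖ = aₖqₖ₋₁ + qₖ₋₂:
  k=0: a=21, p=21, q=1
  k=1: a=3, p=64, q=3
  k=2: a=14, p=917, q=43
  k=3: a=2, p=1898, q=89

1898/89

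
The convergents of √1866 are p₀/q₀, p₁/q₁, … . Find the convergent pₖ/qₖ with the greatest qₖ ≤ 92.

√1866 = [43; 5, 14, 5, 86, …] (period length 4).
Convergents:
  p_0/q_0 = 43/1
  p_1/q_1 = 216/5
  p_2/q_2 = 3067/71
  p_3/q_3 = 15551/360
q_2 = 71 ≤ 92 < 360 = q_3, so the answer is 3067/71.

3067/71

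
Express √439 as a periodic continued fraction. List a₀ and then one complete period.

a₀ = ⌊√439⌋ = 20.
With m₀=0, d₀=1 and mₖ₊₁ = dₖaₖ − mₖ, dₖ₊₁ = (n − mₖ₊₁²)/dₖ, aₖ₊₁ = ⌊(a₀+mₖ₊₁)/dₖ₊₁⌋:
  k=1: m=20, d=39, a=1
  k=2: m=19, d=2, a=19
  k=3: m=19, d=39, a=1
  k=4: m=20, d=1, a=40
d=1 and a=2a₀=40 at k=4, so the next step gives (m, d) = (20, 39) again — its k=1 value — and the period has length 4.

[20; 1, 19, 1, 40]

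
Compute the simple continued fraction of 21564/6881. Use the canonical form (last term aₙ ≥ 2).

[3; 7, 2, 8, 5, 3, 3]

21564 = 3*6881 + 921
6881 = 7*921 + 434
921 = 2*434 + 53
434 = 8*53 + 10
53 = 5*10 + 3
10 = 3*3 + 1
3 = 3*1 + 0  (stop)
So 21564/6881 = [3; 7, 2, 8, 5, 3, 3].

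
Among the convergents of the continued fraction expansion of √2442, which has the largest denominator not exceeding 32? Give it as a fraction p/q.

593/12

√2442 = [49; 2, 2, 2, 98, …] (period length 4).
Convergents:
  p_0/q_0 = 49/1
  p_1/q_1 = 99/2
  p_2/q_2 = 247/5
  p_3/q_3 = 593/12
  p_4/q_4 = 58361/1181
q_3 = 12 ≤ 32 < 1181 = q_4, so the answer is 593/12.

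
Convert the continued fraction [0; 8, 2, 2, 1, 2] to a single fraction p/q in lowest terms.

Using pₖ = aₖpₖ₋₁ + pₖ₋₂ and qₖ = aₖqₖ₋₁ + qₖ₋₂:
  k=0: a=0, p=0, q=1
  k=1: a=8, p=1, q=8
  k=2: a=2, p=2, q=17
  k=3: a=2, p=5, q=42
  k=4: a=1, p=7, q=59
  k=5: a=2, p=19, q=160

19/160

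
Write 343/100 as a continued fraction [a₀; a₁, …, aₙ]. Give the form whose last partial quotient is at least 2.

[3; 2, 3, 14]

343 = 3·100 + 43
100 = 2·43 + 14
43 = 3·14 + 1
14 = 14·1 + 0  (stop)
So 343/100 = [3; 2, 3, 14].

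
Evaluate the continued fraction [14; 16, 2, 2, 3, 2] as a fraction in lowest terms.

8999/640

Using pₖ = aₖpₖ₋₁ + pₖ₋₂ and qₖ = aₖqₖ₋₁ + qₖ₋₂:
  k=0: a=14, p=14, q=1
  k=1: a=16, p=225, q=16
  k=2: a=2, p=464, q=33
  k=3: a=2, p=1153, q=82
  k=4: a=3, p=3923, q=279
  k=5: a=2, p=8999, q=640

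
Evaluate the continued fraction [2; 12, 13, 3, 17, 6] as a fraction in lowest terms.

Fold from the inside: start with 6/1.
  17 + 1/6 = 103/6
  3 + 6/103 = 315/103
  13 + 103/315 = 4198/315
  12 + 315/4198 = 50691/4198
  2 + 4198/50691 = 105580/50691

105580/50691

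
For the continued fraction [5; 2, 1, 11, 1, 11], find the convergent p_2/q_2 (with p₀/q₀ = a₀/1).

16/3

Using pₖ = aₖpₖ₋₁ + pₖ₋₂, qₖ = aₖqₖ₋₁ + qₖ₋₂ (with p₋₁=1, p₋₂=0, q₋₁=0, q₋₂=1):
  k=0: a=5, p=5, q=1
  k=1: a=2, p=11, q=2
  k=2: a=1, p=16, q=3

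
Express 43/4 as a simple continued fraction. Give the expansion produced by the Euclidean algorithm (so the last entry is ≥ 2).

43 = 10*4 + 3
4 = 1*3 + 1
3 = 3*1 + 0  (stop)
So 43/4 = [10; 1, 3].

[10; 1, 3]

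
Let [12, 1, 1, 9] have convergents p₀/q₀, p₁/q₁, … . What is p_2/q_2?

Using pₖ = aₖpₖ₋₁ + pₖ₋₂, qₖ = aₖqₖ₋₁ + qₖ₋₂ (with p₋₁=1, p₋₂=0, q₋₁=0, q₋₂=1):
  k=0: a=12, p=12, q=1
  k=1: a=1, p=13, q=1
  k=2: a=1, p=25, q=2

25/2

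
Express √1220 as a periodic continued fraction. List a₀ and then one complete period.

a₀ = ⌊√1220⌋ = 34.
With m₀=0, d₀=1 and mₖ₊₁ = dₖaₖ − mₖ, dₖ₊₁ = (n − mₖ₊₁²)/dₖ, aₖ₊₁ = ⌊(a₀+mₖ₊₁)/dₖ₊₁⌋:
  k=1: m=34, d=64, a=1
  k=2: m=30, d=5, a=12
  k=3: m=30, d=64, a=1
  k=4: m=34, d=1, a=68
d=1 and a=2a₀=68 at k=4, so the next step gives (m, d) = (34, 64) again — its k=1 value — and the period has length 4.

[34; 1, 12, 1, 68]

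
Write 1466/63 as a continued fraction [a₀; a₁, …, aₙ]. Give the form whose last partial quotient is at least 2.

[23; 3, 1, 2, 2, 2]

1466 = 23*63 + 17
63 = 3*17 + 12
17 = 1*12 + 5
12 = 2*5 + 2
5 = 2*2 + 1
2 = 2*1 + 0  (stop)
So 1466/63 = [23; 3, 1, 2, 2, 2].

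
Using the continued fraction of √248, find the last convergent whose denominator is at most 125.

√248 = [15; 1, 2, 1, 30, …] (period length 4).
Convergents:
  p_0/q_0 = 15/1
  p_1/q_1 = 16/1
  p_2/q_2 = 47/3
  p_3/q_3 = 63/4
  p_4/q_4 = 1937/123
  p_5/q_5 = 2000/127
q_4 = 123 ≤ 125 < 127 = q_5, so the answer is 1937/123.

1937/123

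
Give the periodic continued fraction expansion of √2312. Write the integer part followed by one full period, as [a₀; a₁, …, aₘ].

[48; 12, 96]

a₀ = ⌊√2312⌋ = 48.
With m₀=0, d₀=1 and mₖ₊₁ = dₖaₖ − mₖ, dₖ₊₁ = (n − mₖ₊₁²)/dₖ, aₖ₊₁ = ⌊(a₀+mₖ₊₁)/dₖ₊₁⌋:
  k=1: m=48, d=8, a=12
  k=2: m=48, d=1, a=96
d=1 and a=2a₀=96 at k=2, so the next step gives (m, d) = (48, 8) again — its k=1 value — and the period has length 2.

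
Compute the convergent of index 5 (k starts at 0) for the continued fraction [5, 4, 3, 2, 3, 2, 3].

1235/236

Using pₖ = aₖpₖ₋₁ + pₖ₋₂, qₖ = aₖqₖ₋₁ + qₖ₋₂ (with p₋₁=1, p₋₂=0, q₋₁=0, q₋₂=1):
  k=0: a=5, p=5, q=1
  k=1: a=4, p=21, q=4
  k=2: a=3, p=68, q=13
  k=3: a=2, p=157, q=30
  k=4: a=3, p=539, q=103
  k=5: a=2, p=1235, q=236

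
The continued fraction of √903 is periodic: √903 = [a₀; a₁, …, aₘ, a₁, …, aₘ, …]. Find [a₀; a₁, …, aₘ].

[30; 20, 60]

a₀ = ⌊√903⌋ = 30.
With m₀=0, d₀=1 and mₖ₊₁ = dₖaₖ − mₖ, dₖ₊₁ = (n − mₖ₊₁²)/dₖ, aₖ₊₁ = ⌊(a₀+mₖ₊₁)/dₖ₊₁⌋:
  k=1: m=30, d=3, a=20
  k=2: m=30, d=1, a=60
d=1 and a=2a₀=60 at k=2, so the next step gives (m, d) = (30, 3) again — its k=1 value — and the period has length 2.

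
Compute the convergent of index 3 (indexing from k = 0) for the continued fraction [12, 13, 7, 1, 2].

Using pₖ = aₖpₖ₋₁ + pₖ₋₂, qₖ = aₖqₖ₋₁ + qₖ₋₂ (with p₋₁=1, p₋₂=0, q₋₁=0, q₋₂=1):
  k=0: a=12, p=12, q=1
  k=1: a=13, p=157, q=13
  k=2: a=7, p=1111, q=92
  k=3: a=1, p=1268, q=105

1268/105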